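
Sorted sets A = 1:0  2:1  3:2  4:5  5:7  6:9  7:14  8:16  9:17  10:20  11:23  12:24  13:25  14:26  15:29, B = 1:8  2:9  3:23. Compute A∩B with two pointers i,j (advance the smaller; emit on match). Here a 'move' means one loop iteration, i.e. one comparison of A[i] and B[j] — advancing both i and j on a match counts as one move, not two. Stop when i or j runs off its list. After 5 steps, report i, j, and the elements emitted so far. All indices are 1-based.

i=6, j=1, emitted=[]

i=1 j=1: 0<8, i++
i=2 j=1: 1<8, i++
i=3 j=1: 2<8, i++
i=4 j=1: 5<8, i++
i=5 j=1: 7<8, i++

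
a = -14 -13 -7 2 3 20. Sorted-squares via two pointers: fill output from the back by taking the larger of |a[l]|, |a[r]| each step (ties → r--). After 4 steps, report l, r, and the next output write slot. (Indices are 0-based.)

l=0 r=5: |-14|<=|20| out[5]=400, r--
l=0 r=4: |-14|>|3| out[4]=196, l++
l=1 r=4: |-13|>|3| out[3]=169, l++
l=2 r=4: |-7|>|3| out[2]=49, l++

l=3, r=4, next write slot=1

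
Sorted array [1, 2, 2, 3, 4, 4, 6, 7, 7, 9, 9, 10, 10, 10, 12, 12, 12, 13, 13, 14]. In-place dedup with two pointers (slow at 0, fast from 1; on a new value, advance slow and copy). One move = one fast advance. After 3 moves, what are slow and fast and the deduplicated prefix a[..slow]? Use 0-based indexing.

(s=0,f=1) a[fast]=2≠a[slow]=1 write a[1]=2 → slow++,fast++
(s=1,f=2) a[fast]=2=a[slow] dup → fast++
(s=1,f=3) a[fast]=3≠a[slow]=2 write a[2]=3 → slow++,fast++

slow=2, fast=4, prefix=[1, 2, 3]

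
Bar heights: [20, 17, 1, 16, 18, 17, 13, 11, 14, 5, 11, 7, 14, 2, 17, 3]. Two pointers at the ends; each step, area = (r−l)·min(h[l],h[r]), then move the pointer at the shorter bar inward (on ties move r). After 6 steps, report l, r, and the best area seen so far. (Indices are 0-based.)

l=0 r=15: min(20,3)*15=45 best=45 *, r--
l=0 r=14: min(20,17)*14=238 best=238 *, r--
l=0 r=13: min(20,2)*13=26 best=238, r--
l=0 r=12: min(20,14)*12=168 best=238, r--
l=0 r=11: min(20,7)*11=77 best=238, r--
l=0 r=10: min(20,11)*10=110 best=238, r--

l=0, r=9, best area=238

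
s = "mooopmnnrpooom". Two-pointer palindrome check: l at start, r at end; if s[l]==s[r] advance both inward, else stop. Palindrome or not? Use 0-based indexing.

[0,13] 'm'=='m' → l++,r--
[1,12] 'o'=='o' → l++,r--
[2,11] 'o'=='o' → l++,r--
[3,10] 'o'=='o' → l++,r--
[4,9] 'p'=='p' → l++,r--
[5,8] 'm'!='r' → stop

not a palindrome (mismatch at 5,8)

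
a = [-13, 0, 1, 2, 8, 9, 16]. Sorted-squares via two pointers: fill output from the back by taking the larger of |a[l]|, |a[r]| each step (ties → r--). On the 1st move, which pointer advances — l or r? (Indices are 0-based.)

l=0 r=6: |-13|<=|16| out[6]=256, r--

r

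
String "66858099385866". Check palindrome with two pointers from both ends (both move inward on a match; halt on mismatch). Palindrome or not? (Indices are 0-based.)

not a palindrome (mismatch at 5,8)

[0,13] '6'=='6' → l++,r--
[1,12] '6'=='6' → l++,r--
[2,11] '8'=='8' → l++,r--
[3,10] '5'=='5' → l++,r--
[4,9] '8'=='8' → l++,r--
[5,8] '0'!='3' → stop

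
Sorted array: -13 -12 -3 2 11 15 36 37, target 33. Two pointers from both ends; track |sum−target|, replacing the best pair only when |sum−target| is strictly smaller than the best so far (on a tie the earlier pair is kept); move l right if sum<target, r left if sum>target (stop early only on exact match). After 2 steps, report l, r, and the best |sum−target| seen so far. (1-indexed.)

l=3, r=8, best |Δ|=8

[1,8] -13+37=24 d=9 * → l++
[2,8] -12+37=25 d=8 * → l++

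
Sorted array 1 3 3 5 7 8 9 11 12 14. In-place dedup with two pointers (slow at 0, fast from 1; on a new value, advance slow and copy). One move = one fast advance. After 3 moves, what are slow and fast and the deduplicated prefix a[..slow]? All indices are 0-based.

(s=0,f=1) a[fast]=3≠a[slow]=1 write a[1]=3 → slow++,fast++
(s=1,f=2) a[fast]=3=a[slow] dup → fast++
(s=1,f=3) a[fast]=5≠a[slow]=3 write a[2]=5 → slow++,fast++

slow=2, fast=4, prefix=[1, 3, 5]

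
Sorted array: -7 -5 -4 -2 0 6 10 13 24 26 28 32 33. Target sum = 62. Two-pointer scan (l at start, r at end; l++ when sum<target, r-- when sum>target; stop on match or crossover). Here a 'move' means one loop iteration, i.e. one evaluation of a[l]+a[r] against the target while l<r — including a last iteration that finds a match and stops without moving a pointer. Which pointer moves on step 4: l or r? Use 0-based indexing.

l

[0,12] -7+33=26 <62 → l++
[1,12] -5+33=28 <62 → l++
[2,12] -4+33=29 <62 → l++
[3,12] -2+33=31 <62 → l++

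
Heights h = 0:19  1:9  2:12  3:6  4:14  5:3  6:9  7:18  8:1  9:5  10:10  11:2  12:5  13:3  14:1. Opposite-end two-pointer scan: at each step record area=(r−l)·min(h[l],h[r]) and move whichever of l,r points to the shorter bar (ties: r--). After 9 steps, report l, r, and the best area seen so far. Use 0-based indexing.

l=0, r=5, best area=126

[0,14] min(19,1)*14=14 best=14 * → r--
[0,13] min(19,3)*13=39 best=39 * → r--
[0,12] min(19,5)*12=60 best=60 * → r--
[0,11] min(19,2)*11=22 best=60 → r--
[0,10] min(19,10)*10=100 best=100 * → r--
[0,9] min(19,5)*9=45 best=100 → r--
[0,8] min(19,1)*8=8 best=100 → r--
[0,7] min(19,18)*7=126 best=126 * → r--
[0,6] min(19,9)*6=54 best=126 → r--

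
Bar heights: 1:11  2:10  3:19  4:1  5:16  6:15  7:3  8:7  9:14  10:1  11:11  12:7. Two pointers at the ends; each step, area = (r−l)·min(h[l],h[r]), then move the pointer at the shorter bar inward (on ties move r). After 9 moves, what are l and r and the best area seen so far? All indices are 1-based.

[1,12] min(11,7)*11=77 best=77 * → r--
[1,11] min(11,11)*10=110 best=110 * → r--
[1,10] min(11,1)*9=9 best=110 → r--
[1,9] min(11,14)*8=88 best=110 → l++
[2,9] min(10,14)*7=70 best=110 → l++
[3,9] min(19,14)*6=84 best=110 → r--
[3,8] min(19,7)*5=35 best=110 → r--
[3,7] min(19,3)*4=12 best=110 → r--
[3,6] min(19,15)*3=45 best=110 → r--

l=3, r=5, best area=110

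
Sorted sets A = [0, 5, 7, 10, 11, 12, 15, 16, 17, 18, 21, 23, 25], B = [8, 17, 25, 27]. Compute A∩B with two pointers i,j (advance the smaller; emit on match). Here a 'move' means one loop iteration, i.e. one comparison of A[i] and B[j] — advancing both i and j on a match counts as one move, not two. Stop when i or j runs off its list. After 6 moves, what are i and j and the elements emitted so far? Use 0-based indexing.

i=5, j=1, emitted=[]

i=0 j=0: 0<8, i++
i=1 j=0: 5<8, i++
i=2 j=0: 7<8, i++
i=3 j=0: 10>8, j++
i=3 j=1: 10<17, i++
i=4 j=1: 11<17, i++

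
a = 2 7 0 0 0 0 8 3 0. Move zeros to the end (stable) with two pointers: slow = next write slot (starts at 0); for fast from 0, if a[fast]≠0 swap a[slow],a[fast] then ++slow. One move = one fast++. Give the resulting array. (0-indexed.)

(s=0,f=0) a[fast]=2≠0 swap→a[0]=2 → slow++,fast++
(s=1,f=1) a[fast]=7≠0 swap→a[1]=7 → slow++,fast++
(s=2,f=2) a[fast]=0 → fast++
(s=2,f=3) a[fast]=0 → fast++
(s=2,f=4) a[fast]=0 → fast++
(s=2,f=5) a[fast]=0 → fast++
(s=2,f=6) a[fast]=8≠0 swap→a[2]=8 → slow++,fast++
(s=3,f=7) a[fast]=3≠0 swap→a[3]=3 → slow++,fast++
(s=4,f=8) a[fast]=0 → fast++

[2, 7, 8, 3, 0, 0, 0, 0, 0]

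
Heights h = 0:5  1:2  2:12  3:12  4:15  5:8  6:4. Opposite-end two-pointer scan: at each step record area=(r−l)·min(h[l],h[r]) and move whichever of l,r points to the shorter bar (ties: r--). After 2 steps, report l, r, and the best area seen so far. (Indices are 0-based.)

l=1, r=5, best area=25

l=0 r=6: min(5,4)*6=24 best=24 *, r--
l=0 r=5: min(5,8)*5=25 best=25 *, l++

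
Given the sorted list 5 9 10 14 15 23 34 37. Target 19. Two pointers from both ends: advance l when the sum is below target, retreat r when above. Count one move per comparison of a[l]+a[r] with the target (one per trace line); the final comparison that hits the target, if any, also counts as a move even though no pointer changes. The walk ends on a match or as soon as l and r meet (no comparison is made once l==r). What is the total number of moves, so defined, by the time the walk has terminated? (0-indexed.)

[0,7] 5+37=42 >19 → r--
[0,6] 5+34=39 >19 → r--
[0,5] 5+23=28 >19 → r--
[0,4] 5+15=20 >19 → r--
[0,3] 5+14=19 → found

5 moves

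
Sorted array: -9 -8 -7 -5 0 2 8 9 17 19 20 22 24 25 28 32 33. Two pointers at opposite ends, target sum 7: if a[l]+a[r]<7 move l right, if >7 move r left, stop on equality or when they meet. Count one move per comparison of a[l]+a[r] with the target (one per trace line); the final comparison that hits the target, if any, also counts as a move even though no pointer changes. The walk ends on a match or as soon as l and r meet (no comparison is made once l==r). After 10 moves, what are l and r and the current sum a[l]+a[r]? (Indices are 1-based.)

l=2, r=8, sum=1

l=1 r=17: -9+33=24 >7, r--
l=1 r=16: -9+32=23 >7, r--
l=1 r=15: -9+28=19 >7, r--
l=1 r=14: -9+25=16 >7, r--
l=1 r=13: -9+24=15 >7, r--
l=1 r=12: -9+22=13 >7, r--
l=1 r=11: -9+20=11 >7, r--
l=1 r=10: -9+19=10 >7, r--
l=1 r=9: -9+17=8 >7, r--
l=1 r=8: -9+9=0 <7, l++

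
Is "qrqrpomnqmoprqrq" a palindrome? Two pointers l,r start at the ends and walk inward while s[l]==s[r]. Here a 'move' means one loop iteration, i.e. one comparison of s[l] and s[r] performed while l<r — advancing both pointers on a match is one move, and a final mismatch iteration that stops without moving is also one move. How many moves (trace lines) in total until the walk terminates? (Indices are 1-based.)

8 moves

[1,16] 'q'=='q' → l++,r--
[2,15] 'r'=='r' → l++,r--
[3,14] 'q'=='q' → l++,r--
[4,13] 'r'=='r' → l++,r--
[5,12] 'p'=='p' → l++,r--
[6,11] 'o'=='o' → l++,r--
[7,10] 'm'=='m' → l++,r--
[8,9] 'n'!='q' → stop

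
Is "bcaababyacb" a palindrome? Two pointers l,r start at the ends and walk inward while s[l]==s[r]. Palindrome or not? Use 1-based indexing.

not a palindrome (mismatch at 4,8)

[1,11] 'b'=='b' → l++,r--
[2,10] 'c'=='c' → l++,r--
[3,9] 'a'=='a' → l++,r--
[4,8] 'a'!='y' → stop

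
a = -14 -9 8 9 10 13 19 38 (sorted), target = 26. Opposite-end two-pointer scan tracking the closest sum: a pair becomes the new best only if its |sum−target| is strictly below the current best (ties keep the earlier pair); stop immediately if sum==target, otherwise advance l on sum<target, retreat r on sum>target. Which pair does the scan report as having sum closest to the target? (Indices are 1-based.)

pair (8, 19) with sum 27 (|Δ|=1)

[1,8] -14+38=24 d=2 * → l++
[2,8] -9+38=29 d=3 → r--
[2,7] -9+19=10 d=16 → l++
[3,7] 8+19=27 d=1 * → r--
[3,6] 8+13=21 d=5 → l++
[4,6] 9+13=22 d=4 → l++
[5,6] 10+13=23 d=3 → l++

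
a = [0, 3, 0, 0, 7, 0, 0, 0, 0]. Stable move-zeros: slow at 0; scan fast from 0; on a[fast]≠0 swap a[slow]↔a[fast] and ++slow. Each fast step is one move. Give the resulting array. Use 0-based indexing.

[3, 7, 0, 0, 0, 0, 0, 0, 0]

(s=0,f=0) a[fast]=0 → fast++
(s=0,f=1) a[fast]=3≠0 swap→a[0]=3 → slow++,fast++
(s=1,f=2) a[fast]=0 → fast++
(s=1,f=3) a[fast]=0 → fast++
(s=1,f=4) a[fast]=7≠0 swap→a[1]=7 → slow++,fast++
(s=2,f=5) a[fast]=0 → fast++
(s=2,f=6) a[fast]=0 → fast++
(s=2,f=7) a[fast]=0 → fast++
(s=2,f=8) a[fast]=0 → fast++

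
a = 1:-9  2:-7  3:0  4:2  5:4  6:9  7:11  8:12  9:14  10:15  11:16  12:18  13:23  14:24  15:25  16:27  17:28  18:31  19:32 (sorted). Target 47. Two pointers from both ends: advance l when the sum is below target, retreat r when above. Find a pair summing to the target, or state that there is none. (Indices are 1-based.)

(15, 32)

[1,19] -9+32=23 <47 → l++
[2,19] -7+32=25 <47 → l++
[3,19] 0+32=32 <47 → l++
[4,19] 2+32=34 <47 → l++
[5,19] 4+32=36 <47 → l++
[6,19] 9+32=41 <47 → l++
[7,19] 11+32=43 <47 → l++
[8,19] 12+32=44 <47 → l++
[9,19] 14+32=46 <47 → l++
[10,19] 15+32=47 → found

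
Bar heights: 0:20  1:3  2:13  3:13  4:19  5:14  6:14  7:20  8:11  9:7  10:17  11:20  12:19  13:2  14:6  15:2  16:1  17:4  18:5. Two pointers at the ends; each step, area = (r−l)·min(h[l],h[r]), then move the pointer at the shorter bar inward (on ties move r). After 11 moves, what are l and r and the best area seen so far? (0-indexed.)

[0,18] min(20,5)*18=90 best=90 * → r--
[0,17] min(20,4)*17=68 best=90 → r--
[0,16] min(20,1)*16=16 best=90 → r--
[0,15] min(20,2)*15=30 best=90 → r--
[0,14] min(20,6)*14=84 best=90 → r--
[0,13] min(20,2)*13=26 best=90 → r--
[0,12] min(20,19)*12=228 best=228 * → r--
[0,11] min(20,20)*11=220 best=228 → r--
[0,10] min(20,17)*10=170 best=228 → r--
[0,9] min(20,7)*9=63 best=228 → r--
[0,8] min(20,11)*8=88 best=228 → r--

l=0, r=7, best area=228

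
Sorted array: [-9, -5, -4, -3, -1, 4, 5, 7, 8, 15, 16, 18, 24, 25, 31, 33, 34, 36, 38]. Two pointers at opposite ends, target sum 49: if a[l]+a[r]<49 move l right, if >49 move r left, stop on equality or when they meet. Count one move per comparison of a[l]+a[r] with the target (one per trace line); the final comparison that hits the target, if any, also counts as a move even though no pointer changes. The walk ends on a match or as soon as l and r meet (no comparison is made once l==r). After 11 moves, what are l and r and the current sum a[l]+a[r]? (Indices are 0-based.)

l=9, r=16, sum=49

[0,18] -9+38=29 <49 → l++
[1,18] -5+38=33 <49 → l++
[2,18] -4+38=34 <49 → l++
[3,18] -3+38=35 <49 → l++
[4,18] -1+38=37 <49 → l++
[5,18] 4+38=42 <49 → l++
[6,18] 5+38=43 <49 → l++
[7,18] 7+38=45 <49 → l++
[8,18] 8+38=46 <49 → l++
[9,18] 15+38=53 >49 → r--
[9,17] 15+36=51 >49 → r--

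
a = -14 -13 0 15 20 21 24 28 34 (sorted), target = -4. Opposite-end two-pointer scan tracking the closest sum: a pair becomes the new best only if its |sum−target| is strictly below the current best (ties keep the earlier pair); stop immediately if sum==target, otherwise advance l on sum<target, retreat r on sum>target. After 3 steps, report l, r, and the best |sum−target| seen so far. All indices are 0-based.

l=0 r=8: -14+34=20 d=24 *, r--
l=0 r=7: -14+28=14 d=18 *, r--
l=0 r=6: -14+24=10 d=14 *, r--

l=0, r=5, best |Δ|=14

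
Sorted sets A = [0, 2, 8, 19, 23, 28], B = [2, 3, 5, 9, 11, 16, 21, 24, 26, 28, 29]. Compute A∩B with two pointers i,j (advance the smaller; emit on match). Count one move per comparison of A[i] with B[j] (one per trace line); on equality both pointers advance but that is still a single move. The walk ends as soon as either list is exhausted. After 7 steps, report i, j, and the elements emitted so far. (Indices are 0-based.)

[i=0,j=0] 0<2 → i++
[i=1,j=0] 2==2 emit → i++,j++
[i=2,j=1] 8>3 → j++
[i=2,j=2] 8>5 → j++
[i=2,j=3] 8<9 → i++
[i=3,j=3] 19>9 → j++
[i=3,j=4] 19>11 → j++

i=3, j=5, emitted=[2]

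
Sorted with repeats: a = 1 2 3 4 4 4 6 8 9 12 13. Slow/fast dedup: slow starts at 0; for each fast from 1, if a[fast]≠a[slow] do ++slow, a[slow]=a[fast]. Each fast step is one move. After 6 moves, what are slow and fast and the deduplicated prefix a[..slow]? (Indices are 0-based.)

slow=4, fast=7, prefix=[1, 2, 3, 4, 6]

(s=0,f=1) a[fast]=2≠a[slow]=1 write a[1]=2 → slow++,fast++
(s=1,f=2) a[fast]=3≠a[slow]=2 write a[2]=3 → slow++,fast++
(s=2,f=3) a[fast]=4≠a[slow]=3 write a[3]=4 → slow++,fast++
(s=3,f=4) a[fast]=4=a[slow] dup → fast++
(s=3,f=5) a[fast]=4=a[slow] dup → fast++
(s=3,f=6) a[fast]=6≠a[slow]=4 write a[4]=6 → slow++,fast++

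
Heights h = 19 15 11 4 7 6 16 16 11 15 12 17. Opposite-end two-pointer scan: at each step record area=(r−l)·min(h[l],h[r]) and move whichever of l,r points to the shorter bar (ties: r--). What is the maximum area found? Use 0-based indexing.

max area = 187

l=0 r=11: min(19,17)*11=187 best=187 *, r--
l=0 r=10: min(19,12)*10=120 best=187, r--
l=0 r=9: min(19,15)*9=135 best=187, r--
l=0 r=8: min(19,11)*8=88 best=187, r--
l=0 r=7: min(19,16)*7=112 best=187, r--
l=0 r=6: min(19,16)*6=96 best=187, r--
l=0 r=5: min(19,6)*5=30 best=187, r--
l=0 r=4: min(19,7)*4=28 best=187, r--
l=0 r=3: min(19,4)*3=12 best=187, r--
l=0 r=2: min(19,11)*2=22 best=187, r--
l=0 r=1: min(19,15)*1=15 best=187, r--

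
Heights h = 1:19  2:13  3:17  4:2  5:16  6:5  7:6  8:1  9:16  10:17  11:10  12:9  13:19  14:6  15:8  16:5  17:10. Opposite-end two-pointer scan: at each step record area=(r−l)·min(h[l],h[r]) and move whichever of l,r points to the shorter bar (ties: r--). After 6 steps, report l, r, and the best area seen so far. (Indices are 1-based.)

[1,17] min(19,10)*16=160 best=160 * → r--
[1,16] min(19,5)*15=75 best=160 → r--
[1,15] min(19,8)*14=112 best=160 → r--
[1,14] min(19,6)*13=78 best=160 → r--
[1,13] min(19,19)*12=228 best=228 * → r--
[1,12] min(19,9)*11=99 best=228 → r--

l=1, r=11, best area=228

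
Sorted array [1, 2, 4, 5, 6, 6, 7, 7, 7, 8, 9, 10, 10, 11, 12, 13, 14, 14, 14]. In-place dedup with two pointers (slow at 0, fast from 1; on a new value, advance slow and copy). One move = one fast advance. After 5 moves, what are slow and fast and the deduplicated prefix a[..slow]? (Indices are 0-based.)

(s=0,f=1) a[fast]=2≠a[slow]=1 write a[1]=2 → slow++,fast++
(s=1,f=2) a[fast]=4≠a[slow]=2 write a[2]=4 → slow++,fast++
(s=2,f=3) a[fast]=5≠a[slow]=4 write a[3]=5 → slow++,fast++
(s=3,f=4) a[fast]=6≠a[slow]=5 write a[4]=6 → slow++,fast++
(s=4,f=5) a[fast]=6=a[slow] dup → fast++

slow=4, fast=6, prefix=[1, 2, 4, 5, 6]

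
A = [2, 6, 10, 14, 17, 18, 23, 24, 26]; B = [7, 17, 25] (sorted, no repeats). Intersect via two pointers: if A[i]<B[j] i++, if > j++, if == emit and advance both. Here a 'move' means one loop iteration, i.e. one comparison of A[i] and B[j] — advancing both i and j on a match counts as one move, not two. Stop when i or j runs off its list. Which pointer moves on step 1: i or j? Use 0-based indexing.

i=0 j=0: 2<7, i++

i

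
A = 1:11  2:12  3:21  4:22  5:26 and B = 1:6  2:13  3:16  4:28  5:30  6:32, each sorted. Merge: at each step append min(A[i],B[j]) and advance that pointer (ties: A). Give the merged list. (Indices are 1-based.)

i=1 j=1: A[i]=11>B[j]=6 take 6, j++
i=1 j=2: A[i]=11<=B[j]=13 take 11, i++
i=2 j=2: A[i]=12<=B[j]=13 take 12, i++
i=3 j=2: A[i]=21>B[j]=13 take 13, j++
i=3 j=3: A[i]=21>B[j]=16 take 16, j++
i=3 j=4: A[i]=21<=B[j]=28 take 21, i++
i=4 j=4: A[i]=22<=B[j]=28 take 22, i++
i=5 j=4: A[i]=26<=B[j]=28 take 26, i++
i=6 j=4: A done, take B[j]=28, j++
i=6 j=5: A done, take B[j]=30, j++
i=6 j=6: A done, take B[j]=32, j++

[6, 11, 12, 13, 16, 21, 22, 26, 28, 30, 32]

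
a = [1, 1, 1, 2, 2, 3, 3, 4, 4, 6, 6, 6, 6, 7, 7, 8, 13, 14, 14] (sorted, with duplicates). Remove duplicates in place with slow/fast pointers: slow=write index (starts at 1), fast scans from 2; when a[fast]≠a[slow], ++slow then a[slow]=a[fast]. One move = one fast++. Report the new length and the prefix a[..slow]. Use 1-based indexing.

(s=1,f=2) a[fast]=1=a[slow] dup → fast++
(s=1,f=3) a[fast]=1=a[slow] dup → fast++
(s=1,f=4) a[fast]=2≠a[slow]=1 write a[2]=2 → slow++,fast++
(s=2,f=5) a[fast]=2=a[slow] dup → fast++
(s=2,f=6) a[fast]=3≠a[slow]=2 write a[3]=3 → slow++,fast++
(s=3,f=7) a[fast]=3=a[slow] dup → fast++
(s=3,f=8) a[fast]=4≠a[slow]=3 write a[4]=4 → slow++,fast++
(s=4,f=9) a[fast]=4=a[slow] dup → fast++
(s=4,f=10) a[fast]=6≠a[slow]=4 write a[5]=6 → slow++,fast++
(s=5,f=11) a[fast]=6=a[slow] dup → fast++
(s=5,f=12) a[fast]=6=a[slow] dup → fast++
(s=5,f=13) a[fast]=6=a[slow] dup → fast++
(s=5,f=14) a[fast]=7≠a[slow]=6 write a[6]=7 → slow++,fast++
(s=6,f=15) a[fast]=7=a[slow] dup → fast++
(s=6,f=16) a[fast]=8≠a[slow]=7 write a[7]=8 → slow++,fast++
(s=7,f=17) a[fast]=13≠a[slow]=8 write a[8]=13 → slow++,fast++
(s=8,f=18) a[fast]=14≠a[slow]=13 write a[9]=14 → slow++,fast++
(s=9,f=19) a[fast]=14=a[slow] dup → fast++

length 9; prefix = [1, 2, 3, 4, 6, 7, 8, 13, 14]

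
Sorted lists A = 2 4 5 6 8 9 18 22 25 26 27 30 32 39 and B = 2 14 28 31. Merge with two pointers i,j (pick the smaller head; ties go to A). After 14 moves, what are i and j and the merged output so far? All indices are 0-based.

i=0 j=0: A[i]=2<=B[j]=2 take 2, i++
i=1 j=0: A[i]=4>B[j]=2 take 2, j++
i=1 j=1: A[i]=4<=B[j]=14 take 4, i++
i=2 j=1: A[i]=5<=B[j]=14 take 5, i++
i=3 j=1: A[i]=6<=B[j]=14 take 6, i++
i=4 j=1: A[i]=8<=B[j]=14 take 8, i++
i=5 j=1: A[i]=9<=B[j]=14 take 9, i++
i=6 j=1: A[i]=18>B[j]=14 take 14, j++
i=6 j=2: A[i]=18<=B[j]=28 take 18, i++
i=7 j=2: A[i]=22<=B[j]=28 take 22, i++
i=8 j=2: A[i]=25<=B[j]=28 take 25, i++
i=9 j=2: A[i]=26<=B[j]=28 take 26, i++
i=10 j=2: A[i]=27<=B[j]=28 take 27, i++
i=11 j=2: A[i]=30>B[j]=28 take 28, j++

i=11, j=3, merged so far=[2, 2, 4, 5, 6, 8, 9, 14, 18, 22, 25, 26, 27, 28]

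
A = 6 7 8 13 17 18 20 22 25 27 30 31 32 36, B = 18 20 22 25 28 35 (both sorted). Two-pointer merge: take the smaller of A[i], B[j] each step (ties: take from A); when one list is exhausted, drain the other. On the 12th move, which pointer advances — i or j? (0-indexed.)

i

i=0 j=0: A[i]=6<=B[j]=18 take 6, i++
i=1 j=0: A[i]=7<=B[j]=18 take 7, i++
i=2 j=0: A[i]=8<=B[j]=18 take 8, i++
i=3 j=0: A[i]=13<=B[j]=18 take 13, i++
i=4 j=0: A[i]=17<=B[j]=18 take 17, i++
i=5 j=0: A[i]=18<=B[j]=18 take 18, i++
i=6 j=0: A[i]=20>B[j]=18 take 18, j++
i=6 j=1: A[i]=20<=B[j]=20 take 20, i++
i=7 j=1: A[i]=22>B[j]=20 take 20, j++
i=7 j=2: A[i]=22<=B[j]=22 take 22, i++
i=8 j=2: A[i]=25>B[j]=22 take 22, j++
i=8 j=3: A[i]=25<=B[j]=25 take 25, i++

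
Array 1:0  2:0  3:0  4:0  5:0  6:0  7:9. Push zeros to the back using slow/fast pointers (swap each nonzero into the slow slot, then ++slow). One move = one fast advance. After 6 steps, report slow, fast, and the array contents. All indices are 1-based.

slow=1, fast=7, a=[0, 0, 0, 0, 0, 0, 9]

(s=1,f=1) a[fast]=0 → fast++
(s=1,f=2) a[fast]=0 → fast++
(s=1,f=3) a[fast]=0 → fast++
(s=1,f=4) a[fast]=0 → fast++
(s=1,f=5) a[fast]=0 → fast++
(s=1,f=6) a[fast]=0 → fast++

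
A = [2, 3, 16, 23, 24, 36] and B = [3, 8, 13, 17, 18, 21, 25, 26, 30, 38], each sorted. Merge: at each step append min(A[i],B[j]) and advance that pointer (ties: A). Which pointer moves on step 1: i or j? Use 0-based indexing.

i

[i=0,j=0] A[i]=2<=B[j]=3 take 2 → i++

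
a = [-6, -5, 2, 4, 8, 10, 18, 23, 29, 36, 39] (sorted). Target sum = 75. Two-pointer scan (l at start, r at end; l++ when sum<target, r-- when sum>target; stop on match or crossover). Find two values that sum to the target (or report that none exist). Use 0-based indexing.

(36, 39)

[0,10] -6+39=33 <75 → l++
[1,10] -5+39=34 <75 → l++
[2,10] 2+39=41 <75 → l++
[3,10] 4+39=43 <75 → l++
[4,10] 8+39=47 <75 → l++
[5,10] 10+39=49 <75 → l++
[6,10] 18+39=57 <75 → l++
[7,10] 23+39=62 <75 → l++
[8,10] 29+39=68 <75 → l++
[9,10] 36+39=75 → found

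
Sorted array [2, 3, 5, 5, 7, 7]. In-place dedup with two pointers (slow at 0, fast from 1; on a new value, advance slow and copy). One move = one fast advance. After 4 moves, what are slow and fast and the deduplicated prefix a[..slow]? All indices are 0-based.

slow=0 fast=1: a[fast]=3≠a[slow]=2 write a[1]=3, slow++,fast++
slow=1 fast=2: a[fast]=5≠a[slow]=3 write a[2]=5, slow++,fast++
slow=2 fast=3: a[fast]=5=a[slow] dup, fast++
slow=2 fast=4: a[fast]=7≠a[slow]=5 write a[3]=7, slow++,fast++

slow=3, fast=5, prefix=[2, 3, 5, 7]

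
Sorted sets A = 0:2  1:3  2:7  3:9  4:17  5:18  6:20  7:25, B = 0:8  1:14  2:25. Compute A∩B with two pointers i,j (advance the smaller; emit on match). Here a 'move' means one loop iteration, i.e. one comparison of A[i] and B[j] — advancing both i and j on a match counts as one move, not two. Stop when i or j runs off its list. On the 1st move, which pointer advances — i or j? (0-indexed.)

i

[i=0,j=0] 2<8 → i++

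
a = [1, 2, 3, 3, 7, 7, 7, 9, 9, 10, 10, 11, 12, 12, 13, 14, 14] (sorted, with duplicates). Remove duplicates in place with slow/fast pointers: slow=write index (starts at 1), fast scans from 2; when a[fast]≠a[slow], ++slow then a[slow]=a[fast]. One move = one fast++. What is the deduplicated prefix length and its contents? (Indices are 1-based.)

length 10; prefix = [1, 2, 3, 7, 9, 10, 11, 12, 13, 14]

slow=1 fast=2: a[fast]=2≠a[slow]=1 write a[2]=2, slow++,fast++
slow=2 fast=3: a[fast]=3≠a[slow]=2 write a[3]=3, slow++,fast++
slow=3 fast=4: a[fast]=3=a[slow] dup, fast++
slow=3 fast=5: a[fast]=7≠a[slow]=3 write a[4]=7, slow++,fast++
slow=4 fast=6: a[fast]=7=a[slow] dup, fast++
slow=4 fast=7: a[fast]=7=a[slow] dup, fast++
slow=4 fast=8: a[fast]=9≠a[slow]=7 write a[5]=9, slow++,fast++
slow=5 fast=9: a[fast]=9=a[slow] dup, fast++
slow=5 fast=10: a[fast]=10≠a[slow]=9 write a[6]=10, slow++,fast++
slow=6 fast=11: a[fast]=10=a[slow] dup, fast++
slow=6 fast=12: a[fast]=11≠a[slow]=10 write a[7]=11, slow++,fast++
slow=7 fast=13: a[fast]=12≠a[slow]=11 write a[8]=12, slow++,fast++
slow=8 fast=14: a[fast]=12=a[slow] dup, fast++
slow=8 fast=15: a[fast]=13≠a[slow]=12 write a[9]=13, slow++,fast++
slow=9 fast=16: a[fast]=14≠a[slow]=13 write a[10]=14, slow++,fast++
slow=10 fast=17: a[fast]=14=a[slow] dup, fast++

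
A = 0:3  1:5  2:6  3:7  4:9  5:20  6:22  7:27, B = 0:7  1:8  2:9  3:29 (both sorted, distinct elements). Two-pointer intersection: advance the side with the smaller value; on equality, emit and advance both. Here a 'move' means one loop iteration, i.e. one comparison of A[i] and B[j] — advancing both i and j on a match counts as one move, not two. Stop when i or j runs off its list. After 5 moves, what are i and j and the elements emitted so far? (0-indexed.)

i=4, j=2, emitted=[7]

i=0 j=0: 3<7, i++
i=1 j=0: 5<7, i++
i=2 j=0: 6<7, i++
i=3 j=0: 7==7 emit, i++,j++
i=4 j=1: 9>8, j++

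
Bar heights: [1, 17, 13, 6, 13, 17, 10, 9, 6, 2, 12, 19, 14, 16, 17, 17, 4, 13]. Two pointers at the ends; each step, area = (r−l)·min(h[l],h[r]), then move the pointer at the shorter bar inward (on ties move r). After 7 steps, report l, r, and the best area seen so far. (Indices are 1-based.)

[1,18] min(1,13)*17=17 best=17 * → l++
[2,18] min(17,13)*16=208 best=208 * → r--
[2,17] min(17,4)*15=60 best=208 → r--
[2,16] min(17,17)*14=238 best=238 * → r--
[2,15] min(17,17)*13=221 best=238 → r--
[2,14] min(17,16)*12=192 best=238 → r--
[2,13] min(17,14)*11=154 best=238 → r--

l=2, r=12, best area=238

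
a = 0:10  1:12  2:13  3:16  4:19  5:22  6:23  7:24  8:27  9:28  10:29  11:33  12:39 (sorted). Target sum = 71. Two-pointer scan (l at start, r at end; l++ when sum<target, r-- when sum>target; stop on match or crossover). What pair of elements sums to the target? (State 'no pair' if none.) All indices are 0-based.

no pair

[0,12] 10+39=49 <71 → l++
[1,12] 12+39=51 <71 → l++
[2,12] 13+39=52 <71 → l++
[3,12] 16+39=55 <71 → l++
[4,12] 19+39=58 <71 → l++
[5,12] 22+39=61 <71 → l++
[6,12] 23+39=62 <71 → l++
[7,12] 24+39=63 <71 → l++
[8,12] 27+39=66 <71 → l++
[9,12] 28+39=67 <71 → l++
[10,12] 29+39=68 <71 → l++
[11,12] 33+39=72 >71 → r--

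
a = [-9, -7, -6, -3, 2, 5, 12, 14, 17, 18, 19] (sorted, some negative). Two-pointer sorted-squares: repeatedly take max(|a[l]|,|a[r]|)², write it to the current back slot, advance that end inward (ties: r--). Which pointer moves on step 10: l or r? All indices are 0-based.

l

l=0 r=10: |-9|<=|19| out[10]=361, r--
l=0 r=9: |-9|<=|18| out[9]=324, r--
l=0 r=8: |-9|<=|17| out[8]=289, r--
l=0 r=7: |-9|<=|14| out[7]=196, r--
l=0 r=6: |-9|<=|12| out[6]=144, r--
l=0 r=5: |-9|>|5| out[5]=81, l++
l=1 r=5: |-7|>|5| out[4]=49, l++
l=2 r=5: |-6|>|5| out[3]=36, l++
l=3 r=5: |-3|<=|5| out[2]=25, r--
l=3 r=4: |-3|>|2| out[1]=9, l++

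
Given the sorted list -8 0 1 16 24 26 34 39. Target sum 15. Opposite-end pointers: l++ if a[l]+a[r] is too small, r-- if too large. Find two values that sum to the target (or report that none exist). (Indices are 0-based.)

l=0 r=7: -8+39=31 >15, r--
l=0 r=6: -8+34=26 >15, r--
l=0 r=5: -8+26=18 >15, r--
l=0 r=4: -8+24=16 >15, r--
l=0 r=3: -8+16=8 <15, l++
l=1 r=3: 0+16=16 >15, r--
l=1 r=2: 0+1=1 <15, l++

no pair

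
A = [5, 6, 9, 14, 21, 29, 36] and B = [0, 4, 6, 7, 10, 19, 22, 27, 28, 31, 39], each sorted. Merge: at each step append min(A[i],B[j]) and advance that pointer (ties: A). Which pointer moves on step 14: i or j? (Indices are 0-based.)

j

[i=0,j=0] A[i]=5>B[j]=0 take 0 → j++
[i=0,j=1] A[i]=5>B[j]=4 take 4 → j++
[i=0,j=2] A[i]=5<=B[j]=6 take 5 → i++
[i=1,j=2] A[i]=6<=B[j]=6 take 6 → i++
[i=2,j=2] A[i]=9>B[j]=6 take 6 → j++
[i=2,j=3] A[i]=9>B[j]=7 take 7 → j++
[i=2,j=4] A[i]=9<=B[j]=10 take 9 → i++
[i=3,j=4] A[i]=14>B[j]=10 take 10 → j++
[i=3,j=5] A[i]=14<=B[j]=19 take 14 → i++
[i=4,j=5] A[i]=21>B[j]=19 take 19 → j++
[i=4,j=6] A[i]=21<=B[j]=22 take 21 → i++
[i=5,j=6] A[i]=29>B[j]=22 take 22 → j++
[i=5,j=7] A[i]=29>B[j]=27 take 27 → j++
[i=5,j=8] A[i]=29>B[j]=28 take 28 → j++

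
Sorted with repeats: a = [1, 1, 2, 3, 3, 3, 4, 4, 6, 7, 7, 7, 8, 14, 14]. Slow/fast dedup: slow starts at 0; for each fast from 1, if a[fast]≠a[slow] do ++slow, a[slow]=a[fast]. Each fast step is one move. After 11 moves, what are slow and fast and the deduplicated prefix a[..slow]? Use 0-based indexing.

(s=0,f=1) a[fast]=1=a[slow] dup → fast++
(s=0,f=2) a[fast]=2≠a[slow]=1 write a[1]=2 → slow++,fast++
(s=1,f=3) a[fast]=3≠a[slow]=2 write a[2]=3 → slow++,fast++
(s=2,f=4) a[fast]=3=a[slow] dup → fast++
(s=2,f=5) a[fast]=3=a[slow] dup → fast++
(s=2,f=6) a[fast]=4≠a[slow]=3 write a[3]=4 → slow++,fast++
(s=3,f=7) a[fast]=4=a[slow] dup → fast++
(s=3,f=8) a[fast]=6≠a[slow]=4 write a[4]=6 → slow++,fast++
(s=4,f=9) a[fast]=7≠a[slow]=6 write a[5]=7 → slow++,fast++
(s=5,f=10) a[fast]=7=a[slow] dup → fast++
(s=5,f=11) a[fast]=7=a[slow] dup → fast++

slow=5, fast=12, prefix=[1, 2, 3, 4, 6, 7]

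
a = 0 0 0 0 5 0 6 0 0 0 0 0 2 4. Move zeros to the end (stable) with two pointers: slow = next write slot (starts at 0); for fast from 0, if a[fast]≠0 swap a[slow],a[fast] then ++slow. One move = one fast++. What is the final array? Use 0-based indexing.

slow=0 fast=0: a[fast]=0, fast++
slow=0 fast=1: a[fast]=0, fast++
slow=0 fast=2: a[fast]=0, fast++
slow=0 fast=3: a[fast]=0, fast++
slow=0 fast=4: a[fast]=5≠0 swap→a[0]=5, slow++,fast++
slow=1 fast=5: a[fast]=0, fast++
slow=1 fast=6: a[fast]=6≠0 swap→a[1]=6, slow++,fast++
slow=2 fast=7: a[fast]=0, fast++
slow=2 fast=8: a[fast]=0, fast++
slow=2 fast=9: a[fast]=0, fast++
slow=2 fast=10: a[fast]=0, fast++
slow=2 fast=11: a[fast]=0, fast++
slow=2 fast=12: a[fast]=2≠0 swap→a[2]=2, slow++,fast++
slow=3 fast=13: a[fast]=4≠0 swap→a[3]=4, slow++,fast++

[5, 6, 2, 4, 0, 0, 0, 0, 0, 0, 0, 0, 0, 0]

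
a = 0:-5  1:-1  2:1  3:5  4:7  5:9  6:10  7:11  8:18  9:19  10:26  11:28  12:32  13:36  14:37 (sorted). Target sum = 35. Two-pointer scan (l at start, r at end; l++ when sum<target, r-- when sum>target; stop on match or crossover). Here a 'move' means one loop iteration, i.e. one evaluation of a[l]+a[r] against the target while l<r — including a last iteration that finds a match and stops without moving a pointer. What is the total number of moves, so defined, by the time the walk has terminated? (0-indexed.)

[0,14] -5+37=32 <35 → l++
[1,14] -1+37=36 >35 → r--
[1,13] -1+36=35 → found

3 moves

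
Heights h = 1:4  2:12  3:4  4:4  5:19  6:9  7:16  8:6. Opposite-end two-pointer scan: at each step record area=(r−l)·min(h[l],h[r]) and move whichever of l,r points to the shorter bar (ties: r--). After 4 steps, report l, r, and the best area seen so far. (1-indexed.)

l=4, r=7, best area=60

[1,8] min(4,6)*7=28 best=28 * → l++
[2,8] min(12,6)*6=36 best=36 * → r--
[2,7] min(12,16)*5=60 best=60 * → l++
[3,7] min(4,16)*4=16 best=60 → l++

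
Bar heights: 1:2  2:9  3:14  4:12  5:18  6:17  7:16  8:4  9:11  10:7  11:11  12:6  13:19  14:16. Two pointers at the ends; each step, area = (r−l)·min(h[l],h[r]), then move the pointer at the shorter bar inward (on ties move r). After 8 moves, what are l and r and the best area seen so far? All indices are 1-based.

l=1 r=14: min(2,16)*13=26 best=26 *, l++
l=2 r=14: min(9,16)*12=108 best=108 *, l++
l=3 r=14: min(14,16)*11=154 best=154 *, l++
l=4 r=14: min(12,16)*10=120 best=154, l++
l=5 r=14: min(18,16)*9=144 best=154, r--
l=5 r=13: min(18,19)*8=144 best=154, l++
l=6 r=13: min(17,19)*7=119 best=154, l++
l=7 r=13: min(16,19)*6=96 best=154, l++

l=8, r=13, best area=154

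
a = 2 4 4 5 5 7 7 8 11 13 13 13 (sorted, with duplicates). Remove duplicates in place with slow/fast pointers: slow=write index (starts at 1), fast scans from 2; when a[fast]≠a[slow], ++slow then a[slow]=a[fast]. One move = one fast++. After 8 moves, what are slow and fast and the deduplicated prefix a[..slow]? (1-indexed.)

slow=1 fast=2: a[fast]=4≠a[slow]=2 write a[2]=4, slow++,fast++
slow=2 fast=3: a[fast]=4=a[slow] dup, fast++
slow=2 fast=4: a[fast]=5≠a[slow]=4 write a[3]=5, slow++,fast++
slow=3 fast=5: a[fast]=5=a[slow] dup, fast++
slow=3 fast=6: a[fast]=7≠a[slow]=5 write a[4]=7, slow++,fast++
slow=4 fast=7: a[fast]=7=a[slow] dup, fast++
slow=4 fast=8: a[fast]=8≠a[slow]=7 write a[5]=8, slow++,fast++
slow=5 fast=9: a[fast]=11≠a[slow]=8 write a[6]=11, slow++,fast++

slow=6, fast=10, prefix=[2, 4, 5, 7, 8, 11]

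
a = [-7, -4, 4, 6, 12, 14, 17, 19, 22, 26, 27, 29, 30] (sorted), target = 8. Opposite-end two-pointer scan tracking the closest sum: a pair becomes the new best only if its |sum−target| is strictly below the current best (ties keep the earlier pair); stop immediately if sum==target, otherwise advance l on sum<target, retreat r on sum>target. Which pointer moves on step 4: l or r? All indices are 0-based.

[0,12] -7+30=23 d=15 * → r--
[0,11] -7+29=22 d=14 * → r--
[0,10] -7+27=20 d=12 * → r--
[0,9] -7+26=19 d=11 * → r--

r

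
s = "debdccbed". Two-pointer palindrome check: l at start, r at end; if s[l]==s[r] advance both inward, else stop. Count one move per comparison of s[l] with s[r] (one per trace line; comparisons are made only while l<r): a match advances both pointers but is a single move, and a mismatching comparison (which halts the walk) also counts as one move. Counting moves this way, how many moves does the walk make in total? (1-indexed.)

4 moves

l=1 r=9: 'd'=='d', l++,r--
l=2 r=8: 'e'=='e', l++,r--
l=3 r=7: 'b'=='b', l++,r--
l=4 r=6: 'd'!='c', stop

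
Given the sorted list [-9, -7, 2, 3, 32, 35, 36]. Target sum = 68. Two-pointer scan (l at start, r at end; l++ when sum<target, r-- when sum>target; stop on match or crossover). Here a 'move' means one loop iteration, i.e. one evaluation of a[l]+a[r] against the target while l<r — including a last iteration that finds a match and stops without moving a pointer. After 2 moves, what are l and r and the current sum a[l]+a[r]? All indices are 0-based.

l=2, r=6, sum=38

[0,6] -9+36=27 <68 → l++
[1,6] -7+36=29 <68 → l++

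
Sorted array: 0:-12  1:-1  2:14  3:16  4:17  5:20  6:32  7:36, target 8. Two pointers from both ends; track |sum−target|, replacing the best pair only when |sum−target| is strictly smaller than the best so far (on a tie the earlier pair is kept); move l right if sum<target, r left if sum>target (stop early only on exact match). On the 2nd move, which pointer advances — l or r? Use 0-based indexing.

l=0 r=7: -12+36=24 d=16 *, r--
l=0 r=6: -12+32=20 d=12 *, r--

r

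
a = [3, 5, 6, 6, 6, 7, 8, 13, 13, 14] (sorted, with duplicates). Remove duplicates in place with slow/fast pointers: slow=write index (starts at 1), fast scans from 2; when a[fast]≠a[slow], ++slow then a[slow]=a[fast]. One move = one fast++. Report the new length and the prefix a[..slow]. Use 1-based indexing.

(s=1,f=2) a[fast]=5≠a[slow]=3 write a[2]=5 → slow++,fast++
(s=2,f=3) a[fast]=6≠a[slow]=5 write a[3]=6 → slow++,fast++
(s=3,f=4) a[fast]=6=a[slow] dup → fast++
(s=3,f=5) a[fast]=6=a[slow] dup → fast++
(s=3,f=6) a[fast]=7≠a[slow]=6 write a[4]=7 → slow++,fast++
(s=4,f=7) a[fast]=8≠a[slow]=7 write a[5]=8 → slow++,fast++
(s=5,f=8) a[fast]=13≠a[slow]=8 write a[6]=13 → slow++,fast++
(s=6,f=9) a[fast]=13=a[slow] dup → fast++
(s=6,f=10) a[fast]=14≠a[slow]=13 write a[7]=14 → slow++,fast++

length 7; prefix = [3, 5, 6, 7, 8, 13, 14]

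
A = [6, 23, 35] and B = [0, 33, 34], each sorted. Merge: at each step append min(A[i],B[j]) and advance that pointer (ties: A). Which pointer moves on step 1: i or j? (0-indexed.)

i=0 j=0: A[i]=6>B[j]=0 take 0, j++

j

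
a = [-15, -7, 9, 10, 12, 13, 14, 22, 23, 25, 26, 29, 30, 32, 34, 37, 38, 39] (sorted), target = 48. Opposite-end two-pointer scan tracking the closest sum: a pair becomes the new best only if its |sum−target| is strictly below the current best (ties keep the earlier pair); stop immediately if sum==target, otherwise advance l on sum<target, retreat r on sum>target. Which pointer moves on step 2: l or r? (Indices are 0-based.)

l=0 r=17: -15+39=24 d=24 *, l++
l=1 r=17: -7+39=32 d=16 *, l++

l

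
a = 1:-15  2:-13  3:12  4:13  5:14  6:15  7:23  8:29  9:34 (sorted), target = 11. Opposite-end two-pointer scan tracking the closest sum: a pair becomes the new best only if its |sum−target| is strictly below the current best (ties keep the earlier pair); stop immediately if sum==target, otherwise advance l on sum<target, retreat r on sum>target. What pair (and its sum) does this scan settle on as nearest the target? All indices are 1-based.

[1,9] -15+34=19 d=8 * → r--
[1,8] -15+29=14 d=3 * → r--
[1,7] -15+23=8 d=3 → l++
[2,7] -13+23=10 d=1 * → l++
[3,7] 12+23=35 d=24 → r--
[3,6] 12+15=27 d=16 → r--
[3,5] 12+14=26 d=15 → r--
[3,4] 12+13=25 d=14 → r--

pair (-13, 23) with sum 10 (|Δ|=1)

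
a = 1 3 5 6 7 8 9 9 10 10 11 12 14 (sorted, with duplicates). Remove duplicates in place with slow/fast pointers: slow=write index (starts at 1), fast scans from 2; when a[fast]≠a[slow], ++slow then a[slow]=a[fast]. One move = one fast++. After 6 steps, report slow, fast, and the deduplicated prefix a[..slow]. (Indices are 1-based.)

slow=1 fast=2: a[fast]=3≠a[slow]=1 write a[2]=3, slow++,fast++
slow=2 fast=3: a[fast]=5≠a[slow]=3 write a[3]=5, slow++,fast++
slow=3 fast=4: a[fast]=6≠a[slow]=5 write a[4]=6, slow++,fast++
slow=4 fast=5: a[fast]=7≠a[slow]=6 write a[5]=7, slow++,fast++
slow=5 fast=6: a[fast]=8≠a[slow]=7 write a[6]=8, slow++,fast++
slow=6 fast=7: a[fast]=9≠a[slow]=8 write a[7]=9, slow++,fast++

slow=7, fast=8, prefix=[1, 3, 5, 6, 7, 8, 9]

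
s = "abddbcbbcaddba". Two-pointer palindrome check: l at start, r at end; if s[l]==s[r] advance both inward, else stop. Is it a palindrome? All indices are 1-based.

not a palindrome (mismatch at 5,10)

[1,14] 'a'=='a' → l++,r--
[2,13] 'b'=='b' → l++,r--
[3,12] 'd'=='d' → l++,r--
[4,11] 'd'=='d' → l++,r--
[5,10] 'b'!='a' → stop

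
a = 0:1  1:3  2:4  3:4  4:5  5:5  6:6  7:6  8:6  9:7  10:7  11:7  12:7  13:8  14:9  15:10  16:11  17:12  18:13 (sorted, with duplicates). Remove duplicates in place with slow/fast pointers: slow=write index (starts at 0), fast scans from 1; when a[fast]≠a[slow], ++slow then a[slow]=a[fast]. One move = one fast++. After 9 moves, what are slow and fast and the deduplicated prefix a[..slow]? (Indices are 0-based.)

slow=5, fast=10, prefix=[1, 3, 4, 5, 6, 7]

(s=0,f=1) a[fast]=3≠a[slow]=1 write a[1]=3 → slow++,fast++
(s=1,f=2) a[fast]=4≠a[slow]=3 write a[2]=4 → slow++,fast++
(s=2,f=3) a[fast]=4=a[slow] dup → fast++
(s=2,f=4) a[fast]=5≠a[slow]=4 write a[3]=5 → slow++,fast++
(s=3,f=5) a[fast]=5=a[slow] dup → fast++
(s=3,f=6) a[fast]=6≠a[slow]=5 write a[4]=6 → slow++,fast++
(s=4,f=7) a[fast]=6=a[slow] dup → fast++
(s=4,f=8) a[fast]=6=a[slow] dup → fast++
(s=4,f=9) a[fast]=7≠a[slow]=6 write a[5]=7 → slow++,fast++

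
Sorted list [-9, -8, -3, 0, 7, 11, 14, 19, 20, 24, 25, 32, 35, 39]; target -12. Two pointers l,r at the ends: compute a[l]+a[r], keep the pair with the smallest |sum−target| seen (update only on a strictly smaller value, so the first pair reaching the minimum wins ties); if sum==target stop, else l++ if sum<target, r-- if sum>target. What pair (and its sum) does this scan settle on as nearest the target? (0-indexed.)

pair (-9, -3) with sum -12 (|Δ|=0)

[0,13] -9+39=30 d=42 * → r--
[0,12] -9+35=26 d=38 * → r--
[0,11] -9+32=23 d=35 * → r--
[0,10] -9+25=16 d=28 * → r--
[0,9] -9+24=15 d=27 * → r--
[0,8] -9+20=11 d=23 * → r--
[0,7] -9+19=10 d=22 * → r--
[0,6] -9+14=5 d=17 * → r--
[0,5] -9+11=2 d=14 * → r--
[0,4] -9+7=-2 d=10 * → r--
[0,3] -9+0=-9 d=3 * → r--
[0,2] -9+-3=-12 d=0 * → stop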